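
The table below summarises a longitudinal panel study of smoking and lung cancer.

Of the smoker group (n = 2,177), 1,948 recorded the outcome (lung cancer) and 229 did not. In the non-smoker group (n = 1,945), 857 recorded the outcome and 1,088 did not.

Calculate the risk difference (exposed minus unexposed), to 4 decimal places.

0.4542

From the description: a = 1948, b = 229, c = 857, d = 1088.
Risk in exposed = 1948/2177 = 0.894809; risk in unexposed = 857/1945 = 0.440617.
Risk difference = 0.894809 − 0.440617 = 0.454192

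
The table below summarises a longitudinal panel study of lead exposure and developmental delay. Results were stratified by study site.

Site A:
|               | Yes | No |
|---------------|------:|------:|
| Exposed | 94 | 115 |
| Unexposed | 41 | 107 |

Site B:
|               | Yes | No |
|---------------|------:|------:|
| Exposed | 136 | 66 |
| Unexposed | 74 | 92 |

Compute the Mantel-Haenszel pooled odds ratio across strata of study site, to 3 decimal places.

OR_MH = Σ(aᵢdᵢ/nᵢ) / Σ(bᵢcᵢ/nᵢ), where nᵢ is the stratum total.
Stratum 1 (Site A): n = 357; a·d/n = 94·107/357 = 28.1737; b·c/n = 115·41/357 = 13.2073
Stratum 2 (Site B): n = 368; a·d/n = 136·92/368 = 34.0000; b·c/n = 66·74/368 = 13.2717
OR_MH = (28.1737 + 34.0000) / (13.2073 + 13.2717) = 62.1737 / 26.4790 = 2.34803

2.348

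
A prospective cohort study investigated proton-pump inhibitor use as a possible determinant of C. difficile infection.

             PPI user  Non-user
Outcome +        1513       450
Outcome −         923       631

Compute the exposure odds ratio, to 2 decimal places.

Reading the table with exposure as columns: a = 1513 (PPI user, case), b = 923 (PPI user, non-case), c = 450 (Non-user, case), d = 631.
OR = (a·d)/(b·c) = (1513 × 631) / (923 × 450) = 954703 / 415350 = 2.29855
The odds of C. difficile infection are about 2.30 times as high in the ppi user group.

2.30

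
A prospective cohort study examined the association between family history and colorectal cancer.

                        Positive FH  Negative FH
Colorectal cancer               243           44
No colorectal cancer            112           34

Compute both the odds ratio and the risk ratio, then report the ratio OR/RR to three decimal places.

1.382

Reading the table with exposure as columns: a = 243 (Positive FH, case), b = 112 (Positive FH, non-case), c = 44 (Negative FH, case), d = 34.
OR = (243·34)/(112·44) = 8262/4928 = 1.67654
Risk in exposed = 243/355 = 0.68451; risk in unexposed = 44/78 = 0.56410; RR = 1.21344
OR/RR = 1.67654 / 1.21344 = 1.38164
The outcome is not rare, so the OR lies further from 1 than the RR.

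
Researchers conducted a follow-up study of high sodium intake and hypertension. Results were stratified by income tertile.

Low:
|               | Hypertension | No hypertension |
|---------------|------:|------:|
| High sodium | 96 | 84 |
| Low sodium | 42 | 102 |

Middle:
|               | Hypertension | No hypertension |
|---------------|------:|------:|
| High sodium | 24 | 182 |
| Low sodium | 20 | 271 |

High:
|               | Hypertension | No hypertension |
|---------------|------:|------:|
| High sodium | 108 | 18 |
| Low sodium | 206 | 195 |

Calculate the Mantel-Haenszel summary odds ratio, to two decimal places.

3.30

OR_MH = Σ(aᵢdᵢ/nᵢ) / Σ(bᵢcᵢ/nᵢ), where nᵢ is the stratum total.
Stratum 1 (Low): n = 324; a·d/n = 96·102/324 = 30.2222; b·c/n = 84·42/324 = 10.8889
Stratum 2 (Middle): n = 497; a·d/n = 24·271/497 = 13.0865; b·c/n = 182·20/497 = 7.3239
Stratum 3 (High): n = 527; a·d/n = 108·195/527 = 39.9620; b·c/n = 18·206/527 = 7.0361
OR_MH = (30.2222 + 13.0865 + 39.9620) / (10.8889 + 7.3239 + 7.0361) = 83.2708 / 25.2489 = 3.29800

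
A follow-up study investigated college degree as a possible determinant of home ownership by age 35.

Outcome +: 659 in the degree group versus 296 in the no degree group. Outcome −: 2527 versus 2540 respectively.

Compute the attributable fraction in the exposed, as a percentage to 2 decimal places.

49.54

From the description: a = 659, b = 2527, c = 296, d = 2540.
Risk in exposed = 659/3186 = 0.20684; risk in unexposed = 296/2836 = 0.10437.
RR = 0.20684/0.10437 = 1.98177
AR% = (RR − 1)/RR × 100 = (1.98177 − 1)/1.98177 × 100 = 49.5402%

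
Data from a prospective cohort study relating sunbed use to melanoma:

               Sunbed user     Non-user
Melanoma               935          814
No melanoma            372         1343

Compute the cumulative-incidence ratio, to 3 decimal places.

Reading the table with exposure as columns: a = 935 (Sunbed user, case), b = 372 (Sunbed user, non-case), c = 814 (Non-user, case), d = 1343.
Risk in exposed = 935/1307 = 0.71538; risk in unexposed = 814/2157 = 0.37738.
RR = 0.71538 / 0.37738 = 1.89567
The risk among the exposed is 1.90 times that among the unexposed.

1.896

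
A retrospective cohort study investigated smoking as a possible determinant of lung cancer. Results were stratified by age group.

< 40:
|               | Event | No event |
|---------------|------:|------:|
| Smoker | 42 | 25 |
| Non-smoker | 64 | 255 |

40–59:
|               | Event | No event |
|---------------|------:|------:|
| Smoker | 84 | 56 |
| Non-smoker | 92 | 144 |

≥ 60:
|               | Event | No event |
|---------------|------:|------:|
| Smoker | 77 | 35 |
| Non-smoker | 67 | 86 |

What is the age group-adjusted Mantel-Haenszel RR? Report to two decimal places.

1.79

RR_MH = Σ(aᵢ·n₀ᵢ/nᵢ) / Σ(cᵢ·n₁ᵢ/nᵢ), with n₁ᵢ = aᵢ+bᵢ (exposed), n₀ᵢ = cᵢ+dᵢ (unexposed), nᵢ = n₁ᵢ+n₀ᵢ.
Stratum 1 (< 40): n₁ = 67, n₀ = 319, n = 386; a·n₀/n = 42·319/386 = 34.7098; c·n₁/n = 64·67/386 = 11.1088
Stratum 2 (40–59): n₁ = 140, n₀ = 236, n = 376; a·n₀/n = 84·236/376 = 52.7234; c·n₁/n = 92·140/376 = 34.2553
Stratum 3 (≥ 60): n₁ = 112, n₀ = 153, n = 265; a·n₀/n = 77·153/265 = 44.4566; c·n₁/n = 67·112/265 = 28.3170
RR_MH = (34.7098 + 52.7234 + 44.4566) / (11.1088 + 34.2553 + 28.3170) = 131.8899 / 73.6811 = 1.79001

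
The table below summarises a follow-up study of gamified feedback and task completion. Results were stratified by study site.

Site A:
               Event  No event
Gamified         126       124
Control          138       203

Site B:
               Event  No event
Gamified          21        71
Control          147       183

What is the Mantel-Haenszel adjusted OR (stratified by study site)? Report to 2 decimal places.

OR_MH = Σ(aᵢdᵢ/nᵢ) / Σ(bᵢcᵢ/nᵢ), where nᵢ is the stratum total.
Stratum 1 (Site A): n = 591; a·d/n = 126·203/591 = 43.2792; b·c/n = 124·138/591 = 28.9543
Stratum 2 (Site B): n = 422; a·d/n = 21·183/422 = 9.1066; b·c/n = 71·147/422 = 24.7322
OR_MH = (43.2792 + 9.1066) / (28.9543 + 24.7322) = 52.3858 / 53.6865 = 0.97577

0.98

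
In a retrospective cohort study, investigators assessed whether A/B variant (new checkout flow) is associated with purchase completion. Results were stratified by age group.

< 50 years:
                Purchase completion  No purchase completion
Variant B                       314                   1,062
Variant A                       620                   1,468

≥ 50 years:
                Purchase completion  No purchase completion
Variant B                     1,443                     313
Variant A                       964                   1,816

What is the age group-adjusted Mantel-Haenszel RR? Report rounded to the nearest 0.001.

1.733

RR_MH = Σ(aᵢ·n₀ᵢ/nᵢ) / Σ(cᵢ·n₁ᵢ/nᵢ), with n₁ᵢ = aᵢ+bᵢ (exposed), n₀ᵢ = cᵢ+dᵢ (unexposed), nᵢ = n₁ᵢ+n₀ᵢ.
Stratum 1 (< 50 years): n₁ = 1376, n₀ = 2088, n = 3464; a·n₀/n = 314·2088/3464 = 189.2702; c·n₁/n = 620·1376/3464 = 246.2818
Stratum 2 (≥ 50 years): n₁ = 1756, n₀ = 2780, n = 4536; a·n₀/n = 1443·2780/4536 = 884.3783; c·n₁/n = 964·1756/4536 = 373.1887
RR_MH = (189.2702 + 884.3783) / (246.2818 + 373.1887) = 1073.6485 / 619.4705 = 1.73317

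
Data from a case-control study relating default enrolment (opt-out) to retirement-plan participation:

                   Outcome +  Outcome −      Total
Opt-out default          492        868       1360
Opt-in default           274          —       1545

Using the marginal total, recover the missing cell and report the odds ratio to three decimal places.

2.629

The missing cell is in the unexposed row: 1545 − 274 = 1271.
So a = 492, b = 868, c = 274, d = 1271.
OR = (a·d)/(b·c) = (492 × 1271) / (868 × 274) = 625332 / 237832 = 2.62930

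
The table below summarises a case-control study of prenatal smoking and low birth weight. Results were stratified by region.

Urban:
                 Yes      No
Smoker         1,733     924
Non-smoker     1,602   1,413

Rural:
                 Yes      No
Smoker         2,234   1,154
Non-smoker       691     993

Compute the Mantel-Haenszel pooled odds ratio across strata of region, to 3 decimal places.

2.078

OR_MH = Σ(aᵢdᵢ/nᵢ) / Σ(bᵢcᵢ/nᵢ), where nᵢ is the stratum total.
Stratum 1 (Urban): n = 5672; a·d/n = 1733·1413/5672 = 431.7223; b·c/n = 924·1602/5672 = 260.9746
Stratum 2 (Rural): n = 5072; a·d/n = 2234·993/5072 = 437.3742; b·c/n = 1154·691/5072 = 157.2188
OR_MH = (431.7223 + 437.3742) / (260.9746 + 157.2188) = 869.0965 / 418.1935 = 2.07822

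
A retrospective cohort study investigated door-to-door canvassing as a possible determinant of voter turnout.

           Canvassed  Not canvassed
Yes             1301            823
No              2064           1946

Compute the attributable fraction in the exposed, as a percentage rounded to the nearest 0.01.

23.13

Reading the table with exposure as columns: a = 1301 (Canvassed, case), b = 2064 (Canvassed, non-case), c = 823 (Not canvassed, case), d = 1946.
Risk in exposed = 1301/3365 = 0.38663; risk in unexposed = 823/2769 = 0.29722.
RR = 0.38663/0.29722 = 1.30081
AR% = (RR − 1)/RR × 100 = (1.30081 − 1)/1.30081 × 100 = 23.1251%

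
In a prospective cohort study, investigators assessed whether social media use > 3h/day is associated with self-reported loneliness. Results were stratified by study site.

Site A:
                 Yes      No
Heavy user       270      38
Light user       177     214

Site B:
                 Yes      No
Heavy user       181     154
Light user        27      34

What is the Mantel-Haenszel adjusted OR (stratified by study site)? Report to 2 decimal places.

4.88

OR_MH = Σ(aᵢdᵢ/nᵢ) / Σ(bᵢcᵢ/nᵢ), where nᵢ is the stratum total.
Stratum 1 (Site A): n = 699; a·d/n = 270·214/699 = 82.6609; b·c/n = 38·177/699 = 9.6223
Stratum 2 (Site B): n = 396; a·d/n = 181·34/396 = 15.5404; b·c/n = 154·27/396 = 10.5000
OR_MH = (82.6609 + 15.5404) / (9.6223 + 10.5000) = 98.2013 / 20.1223 = 4.88022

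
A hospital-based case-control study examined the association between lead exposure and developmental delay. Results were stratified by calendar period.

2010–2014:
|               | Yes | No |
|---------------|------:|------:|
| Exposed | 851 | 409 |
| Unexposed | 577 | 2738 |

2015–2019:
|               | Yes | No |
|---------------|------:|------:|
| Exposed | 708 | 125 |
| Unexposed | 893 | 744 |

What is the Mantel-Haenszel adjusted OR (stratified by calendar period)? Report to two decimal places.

OR_MH = Σ(aᵢdᵢ/nᵢ) / Σ(bᵢcᵢ/nᵢ), where nᵢ is the stratum total.
Stratum 1 (2010–2014): n = 4575; a·d/n = 851·2738/4575 = 509.2979; b·c/n = 409·577/4575 = 51.5832
Stratum 2 (2015–2019): n = 2470; a·d/n = 708·744/2470 = 213.2599; b·c/n = 125·893/2470 = 45.1923
OR_MH = (509.2979 + 213.2599) / (51.5832 + 45.1923) = 722.5578 / 96.7755 = 7.46633

7.47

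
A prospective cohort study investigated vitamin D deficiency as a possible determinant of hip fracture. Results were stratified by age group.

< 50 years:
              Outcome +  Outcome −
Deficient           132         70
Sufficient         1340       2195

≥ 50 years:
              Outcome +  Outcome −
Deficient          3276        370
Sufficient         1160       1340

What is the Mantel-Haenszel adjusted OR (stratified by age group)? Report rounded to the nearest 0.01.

OR_MH = Σ(aᵢdᵢ/nᵢ) / Σ(bᵢcᵢ/nᵢ), where nᵢ is the stratum total.
Stratum 1 (< 50 years): n = 3737; a·d/n = 132·2195/3737 = 77.5328; b·c/n = 70·1340/3737 = 25.1003
Stratum 2 (≥ 50 years): n = 6146; a·d/n = 3276·1340/6146 = 714.2597; b·c/n = 370·1160/6146 = 69.8340
OR_MH = (77.5328 + 714.2597) / (25.1003 + 69.8340) = 791.7925 / 94.9344 = 8.34042

8.34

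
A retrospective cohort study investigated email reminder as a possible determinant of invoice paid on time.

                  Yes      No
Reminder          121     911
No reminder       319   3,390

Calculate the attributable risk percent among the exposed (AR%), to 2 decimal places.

Cells: a = 121, b = 911, c = 319, d = 3390.
Risk in exposed = 121/1032 = 0.11725; risk in unexposed = 319/3709 = 0.08601.
RR = 0.11725/0.08601 = 1.36324
AR% = (RR − 1)/RR × 100 = (1.36324 − 1)/1.36324 × 100 = 26.6453%

26.65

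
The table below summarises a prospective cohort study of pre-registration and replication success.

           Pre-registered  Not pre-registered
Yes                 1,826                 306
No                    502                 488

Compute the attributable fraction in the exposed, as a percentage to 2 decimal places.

Reading the table with exposure as columns: a = 1826 (Pre-registered, case), b = 502 (Pre-registered, non-case), c = 306 (Not pre-registered, case), d = 488.
Risk in exposed = 1826/2328 = 0.78436; risk in unexposed = 306/794 = 0.38539.
RR = 0.78436/0.38539 = 2.03525
AR% = (RR − 1)/RR × 100 = (2.03525 − 1)/2.03525 × 100 = 50.8659%

50.87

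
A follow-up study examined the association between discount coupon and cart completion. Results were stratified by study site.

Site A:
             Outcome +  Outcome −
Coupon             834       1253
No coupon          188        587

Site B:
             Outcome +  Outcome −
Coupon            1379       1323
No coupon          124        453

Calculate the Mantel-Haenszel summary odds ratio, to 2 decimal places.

OR_MH = Σ(aᵢdᵢ/nᵢ) / Σ(bᵢcᵢ/nᵢ), where nᵢ is the stratum total.
Stratum 1 (Site A): n = 2862; a·d/n = 834·587/2862 = 171.0545; b·c/n = 1253·188/2862 = 82.3075
Stratum 2 (Site B): n = 3279; a·d/n = 1379·453/3279 = 190.5114; b·c/n = 1323·124/3279 = 50.0311
OR_MH = (171.0545 + 190.5114) / (82.3075 + 50.0311) = 361.5659 / 132.3386 = 2.73213

2.73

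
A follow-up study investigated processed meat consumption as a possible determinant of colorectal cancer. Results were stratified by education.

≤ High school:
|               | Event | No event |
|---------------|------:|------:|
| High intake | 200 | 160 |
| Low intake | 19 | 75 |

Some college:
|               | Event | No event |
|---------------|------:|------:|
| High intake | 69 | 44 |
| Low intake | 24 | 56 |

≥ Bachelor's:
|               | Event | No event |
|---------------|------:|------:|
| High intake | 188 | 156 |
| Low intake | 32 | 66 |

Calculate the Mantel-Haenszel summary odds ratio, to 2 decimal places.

OR_MH = Σ(aᵢdᵢ/nᵢ) / Σ(bᵢcᵢ/nᵢ), where nᵢ is the stratum total.
Stratum 1 (≤ High school): n = 454; a·d/n = 200·75/454 = 33.0396; b·c/n = 160·19/454 = 6.6960
Stratum 2 (Some college): n = 193; a·d/n = 69·56/193 = 20.0207; b·c/n = 44·24/193 = 5.4715
Stratum 3 (≥ Bachelor's): n = 442; a·d/n = 188·66/442 = 28.0724; b·c/n = 156·32/442 = 11.2941
OR_MH = (33.0396 + 20.0207 + 28.0724) / (6.6960 + 5.4715 + 11.2941) = 81.1328 / 23.4617 = 3.45810

3.46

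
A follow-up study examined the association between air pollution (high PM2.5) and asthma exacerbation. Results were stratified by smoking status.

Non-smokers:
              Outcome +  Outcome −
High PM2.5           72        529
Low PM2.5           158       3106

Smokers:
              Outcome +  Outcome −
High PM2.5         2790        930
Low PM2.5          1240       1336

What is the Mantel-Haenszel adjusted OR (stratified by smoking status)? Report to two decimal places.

3.17

OR_MH = Σ(aᵢdᵢ/nᵢ) / Σ(bᵢcᵢ/nᵢ), where nᵢ is the stratum total.
Stratum 1 (Non-smokers): n = 3865; a·d/n = 72·3106/3865 = 57.8608; b·c/n = 529·158/3865 = 21.6254
Stratum 2 (Smokers): n = 6296; a·d/n = 2790·1336/6296 = 592.0330; b·c/n = 930·1240/6296 = 183.1639
OR_MH = (57.8608 + 592.0330) / (21.6254 + 183.1639) = 649.8938 / 204.7893 = 3.17348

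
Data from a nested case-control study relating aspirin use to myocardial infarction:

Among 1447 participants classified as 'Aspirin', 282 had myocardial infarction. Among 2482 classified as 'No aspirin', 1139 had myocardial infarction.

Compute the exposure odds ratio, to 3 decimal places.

From the description: a = 282, b = 1165, c = 1139, d = 1343.
OR = (a·d)/(b·c) = (282 × 1343) / (1165 × 1139) = 378726 / 1326935 = 0.28541
Exposure is associated with lower odds of myocardial infarction (OR = 0.29 < 1).

0.285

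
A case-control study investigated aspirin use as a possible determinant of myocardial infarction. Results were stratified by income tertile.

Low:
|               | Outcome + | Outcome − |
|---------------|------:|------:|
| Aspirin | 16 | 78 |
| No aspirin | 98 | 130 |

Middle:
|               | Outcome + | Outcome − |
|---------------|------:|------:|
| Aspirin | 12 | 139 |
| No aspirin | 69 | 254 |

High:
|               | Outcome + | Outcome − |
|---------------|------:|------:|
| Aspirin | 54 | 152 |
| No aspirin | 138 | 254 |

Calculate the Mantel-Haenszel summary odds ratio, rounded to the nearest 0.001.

OR_MH = Σ(aᵢdᵢ/nᵢ) / Σ(bᵢcᵢ/nᵢ), where nᵢ is the stratum total.
Stratum 1 (Low): n = 322; a·d/n = 16·130/322 = 6.4596; b·c/n = 78·98/322 = 23.7391
Stratum 2 (Middle): n = 474; a·d/n = 12·254/474 = 6.4304; b·c/n = 139·69/474 = 20.2342
Stratum 3 (High): n = 598; a·d/n = 54·254/598 = 22.9365; b·c/n = 152·138/598 = 35.0769
OR_MH = (6.4596 + 6.4304 + 22.9365) / (23.7391 + 20.2342 + 35.0769) = 35.8265 / 79.0502 = 0.45321

0.453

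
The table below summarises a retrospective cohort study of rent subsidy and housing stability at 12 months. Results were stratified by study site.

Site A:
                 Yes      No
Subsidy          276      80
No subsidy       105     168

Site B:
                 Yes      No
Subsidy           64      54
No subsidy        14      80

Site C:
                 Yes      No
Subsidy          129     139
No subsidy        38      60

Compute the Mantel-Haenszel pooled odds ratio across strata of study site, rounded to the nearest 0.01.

OR_MH = Σ(aᵢdᵢ/nᵢ) / Σ(bᵢcᵢ/nᵢ), where nᵢ is the stratum total.
Stratum 1 (Site A): n = 629; a·d/n = 276·168/629 = 73.7170; b·c/n = 80·105/629 = 13.3545
Stratum 2 (Site B): n = 212; a·d/n = 64·80/212 = 24.1509; b·c/n = 54·14/212 = 3.5660
Stratum 3 (Site C): n = 366; a·d/n = 129·60/366 = 21.1475; b·c/n = 139·38/366 = 14.4317
OR_MH = (73.7170 + 24.1509 + 21.1475) / (13.3545 + 3.5660 + 14.4317) = 119.0155 / 31.3523 = 3.79607

3.80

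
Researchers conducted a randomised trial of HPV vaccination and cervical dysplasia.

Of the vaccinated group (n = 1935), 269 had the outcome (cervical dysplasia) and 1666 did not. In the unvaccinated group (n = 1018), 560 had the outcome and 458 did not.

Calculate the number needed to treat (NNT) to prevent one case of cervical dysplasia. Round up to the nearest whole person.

3

Risk in treated group = 269/1935 = 0.13902; risk in control = 560/1018 = 0.55010.
Absolute risk reduction = 0.55010 − 0.13902 = 0.41108
NNT = 1 / ARR = 1 / 0.41108 = 2.433 → round up → 3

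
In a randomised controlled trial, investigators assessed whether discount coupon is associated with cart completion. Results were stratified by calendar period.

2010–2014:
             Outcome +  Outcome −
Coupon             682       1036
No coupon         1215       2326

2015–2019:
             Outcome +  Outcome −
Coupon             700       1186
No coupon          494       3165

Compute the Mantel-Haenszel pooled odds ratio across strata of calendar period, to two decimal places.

2.03

OR_MH = Σ(aᵢdᵢ/nᵢ) / Σ(bᵢcᵢ/nᵢ), where nᵢ is the stratum total.
Stratum 1 (2010–2014): n = 5259; a·d/n = 682·2326/5259 = 301.6414; b·c/n = 1036·1215/5259 = 239.3497
Stratum 2 (2015–2019): n = 5545; a·d/n = 700·3165/5545 = 399.5491; b·c/n = 1186·494/5545 = 105.6599
OR_MH = (301.6414 + 399.5491) / (239.3497 + 105.6599) = 701.1905 / 345.0096 = 2.03238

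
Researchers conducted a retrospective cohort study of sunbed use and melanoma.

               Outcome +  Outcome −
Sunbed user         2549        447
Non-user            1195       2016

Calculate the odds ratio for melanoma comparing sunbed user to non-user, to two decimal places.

9.62

Cells: a = 2549, b = 447, c = 1195, d = 2016.
OR = (a·d)/(b·c) = (2549 × 2016) / (447 × 1195) = 5138784 / 534165 = 9.62022
The odds of melanoma are about 9.62 times as high in the sunbed user group.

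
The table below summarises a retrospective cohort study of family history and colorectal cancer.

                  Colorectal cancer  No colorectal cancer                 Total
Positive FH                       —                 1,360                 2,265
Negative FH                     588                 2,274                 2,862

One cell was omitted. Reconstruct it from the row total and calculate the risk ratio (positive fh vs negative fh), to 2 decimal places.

1.94

The missing cell is in the exposed row: 2265 − 1360 = 905.
So a = 905, b = 1360, c = 588, d = 2274.
RR = [a/(a+b)] / [c/(c+d)] = (905/2265) / (588/2862) = 0.39956/0.20545 = 1.94479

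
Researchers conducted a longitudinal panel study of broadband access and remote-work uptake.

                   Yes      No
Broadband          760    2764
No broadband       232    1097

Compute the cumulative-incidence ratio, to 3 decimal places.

1.235

Cells: a = 760, b = 2764, c = 232, d = 1097.
Risk in exposed = 760/3524 = 0.21566; risk in unexposed = 232/1329 = 0.17457.
RR = 0.21566 / 0.17457 = 1.23542
The risk among the exposed is 1.24 times that among the unexposed.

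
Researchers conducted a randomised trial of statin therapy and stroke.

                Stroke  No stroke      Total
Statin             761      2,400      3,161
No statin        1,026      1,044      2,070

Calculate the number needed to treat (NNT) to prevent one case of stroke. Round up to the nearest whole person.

Risk in treated group = 761/3161 = 0.24075; risk in control = 1026/2070 = 0.49565.
Absolute risk reduction = 0.49565 − 0.24075 = 0.25491
NNT = 1 / ARR = 1 / 0.25491 = 3.923 → round up → 4

4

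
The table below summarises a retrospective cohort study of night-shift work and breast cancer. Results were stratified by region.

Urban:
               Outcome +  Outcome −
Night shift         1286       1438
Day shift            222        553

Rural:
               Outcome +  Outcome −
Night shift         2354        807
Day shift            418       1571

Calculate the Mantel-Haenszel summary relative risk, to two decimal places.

2.78

RR_MH = Σ(aᵢ·n₀ᵢ/nᵢ) / Σ(cᵢ·n₁ᵢ/nᵢ), with n₁ᵢ = aᵢ+bᵢ (exposed), n₀ᵢ = cᵢ+dᵢ (unexposed), nᵢ = n₁ᵢ+n₀ᵢ.
Stratum 1 (Urban): n₁ = 2724, n₀ = 775, n = 3499; a·n₀/n = 1286·775/3499 = 284.8385; c·n₁/n = 222·2724/3499 = 172.8288
Stratum 2 (Rural): n₁ = 3161, n₀ = 1989, n = 5150; a·n₀/n = 2354·1989/5150 = 909.1468; c·n₁/n = 418·3161/5150 = 256.5627
RR_MH = (284.8385 + 909.1468) / (172.8288 + 256.5627) = 1193.9853 / 429.3915 = 2.78064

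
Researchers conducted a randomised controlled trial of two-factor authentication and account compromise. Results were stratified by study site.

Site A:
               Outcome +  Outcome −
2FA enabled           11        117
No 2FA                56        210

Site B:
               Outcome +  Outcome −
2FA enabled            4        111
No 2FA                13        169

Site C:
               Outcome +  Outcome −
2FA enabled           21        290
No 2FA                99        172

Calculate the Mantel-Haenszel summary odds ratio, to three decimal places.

0.203

OR_MH = Σ(aᵢdᵢ/nᵢ) / Σ(bᵢcᵢ/nᵢ), where nᵢ is the stratum total.
Stratum 1 (Site A): n = 394; a·d/n = 11·210/394 = 5.8629; b·c/n = 117·56/394 = 16.6294
Stratum 2 (Site B): n = 297; a·d/n = 4·169/297 = 2.2761; b·c/n = 111·13/297 = 4.8586
Stratum 3 (Site C): n = 582; a·d/n = 21·172/582 = 6.2062; b·c/n = 290·99/582 = 49.3299
OR_MH = (5.8629 + 2.2761 + 6.2062) / (16.6294 + 4.8586 + 49.3299) = 14.3452 / 70.8179 = 0.20256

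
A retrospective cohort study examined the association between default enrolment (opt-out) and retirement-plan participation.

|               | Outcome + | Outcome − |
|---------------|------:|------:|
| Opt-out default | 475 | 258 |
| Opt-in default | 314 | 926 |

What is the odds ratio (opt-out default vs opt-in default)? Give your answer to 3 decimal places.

Cells: a = 475, b = 258, c = 314, d = 926.
OR = (a·d)/(b·c) = (475 × 926) / (258 × 314) = 439850 / 81012 = 5.42944
The odds of retirement-plan participation are about 5.43 times as high in the opt-out default group.

5.429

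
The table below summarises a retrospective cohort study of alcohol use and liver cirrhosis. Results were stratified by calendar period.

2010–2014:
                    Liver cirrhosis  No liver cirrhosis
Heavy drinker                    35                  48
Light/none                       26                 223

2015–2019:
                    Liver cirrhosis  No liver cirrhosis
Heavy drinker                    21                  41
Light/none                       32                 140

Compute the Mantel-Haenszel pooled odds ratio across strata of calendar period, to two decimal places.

OR_MH = Σ(aᵢdᵢ/nᵢ) / Σ(bᵢcᵢ/nᵢ), where nᵢ is the stratum total.
Stratum 1 (2010–2014): n = 332; a·d/n = 35·223/332 = 23.5090; b·c/n = 48·26/332 = 3.7590
Stratum 2 (2015–2019): n = 234; a·d/n = 21·140/234 = 12.5641; b·c/n = 41·32/234 = 5.6068
OR_MH = (23.5090 + 12.5641) / (3.7590 + 5.6068) = 36.0731 / 9.3659 = 3.85155

3.85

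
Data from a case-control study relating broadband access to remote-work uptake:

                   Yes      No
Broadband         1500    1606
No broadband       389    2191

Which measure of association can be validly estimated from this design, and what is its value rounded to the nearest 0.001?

5.261

Cells: a = 1500, b = 1606, c = 389, d = 2191.
This is a case-control study: participants were sampled on outcome status, so risks in the source population cannot be estimated directly — relative risk is not valid here. The odds ratio is the appropriate measure.
OR = (a·d)/(b·c) = (1500 × 2191) / (1606 × 389) = 3286500 / 624734 = 5.26064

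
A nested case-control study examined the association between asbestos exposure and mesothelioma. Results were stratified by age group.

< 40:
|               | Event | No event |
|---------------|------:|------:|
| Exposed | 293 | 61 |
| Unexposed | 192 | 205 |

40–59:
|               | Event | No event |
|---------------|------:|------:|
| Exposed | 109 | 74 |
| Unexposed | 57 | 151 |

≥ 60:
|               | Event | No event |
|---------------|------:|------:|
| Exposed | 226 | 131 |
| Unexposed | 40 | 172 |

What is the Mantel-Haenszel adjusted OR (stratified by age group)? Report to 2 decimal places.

OR_MH = Σ(aᵢdᵢ/nᵢ) / Σ(bᵢcᵢ/nᵢ), where nᵢ is the stratum total.
Stratum 1 (< 40): n = 751; a·d/n = 293·205/751 = 79.9800; b·c/n = 61·192/751 = 15.5952
Stratum 2 (40–59): n = 391; a·d/n = 109·151/391 = 42.0946; b·c/n = 74·57/391 = 10.7877
Stratum 3 (≥ 60): n = 569; a·d/n = 226·172/569 = 68.3163; b·c/n = 131·40/569 = 9.2091
OR_MH = (79.9800 + 42.0946 + 68.3163) / (15.5952 + 10.7877 + 9.2091) = 190.3910 / 35.5921 = 5.34925

5.35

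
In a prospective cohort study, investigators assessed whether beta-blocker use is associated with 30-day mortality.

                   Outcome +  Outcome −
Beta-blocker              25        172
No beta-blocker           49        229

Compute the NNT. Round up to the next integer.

21

Risk in treated group = 25/197 = 0.12690; risk in control = 49/278 = 0.17626.
Absolute risk reduction = 0.17626 − 0.12690 = 0.04936
NNT = 1 / ARR = 1 / 0.04936 = 20.261 → round up → 21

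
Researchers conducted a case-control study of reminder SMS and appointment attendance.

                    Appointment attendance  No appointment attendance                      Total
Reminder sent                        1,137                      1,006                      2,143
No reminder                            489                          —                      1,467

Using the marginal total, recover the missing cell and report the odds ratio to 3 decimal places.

The missing cell is in the unexposed row: 1467 − 489 = 978.
So a = 1137, b = 1006, c = 489, d = 978.
OR = (a·d)/(b·c) = (1137 × 978) / (1006 × 489) = 1111986 / 491934 = 2.26044

2.260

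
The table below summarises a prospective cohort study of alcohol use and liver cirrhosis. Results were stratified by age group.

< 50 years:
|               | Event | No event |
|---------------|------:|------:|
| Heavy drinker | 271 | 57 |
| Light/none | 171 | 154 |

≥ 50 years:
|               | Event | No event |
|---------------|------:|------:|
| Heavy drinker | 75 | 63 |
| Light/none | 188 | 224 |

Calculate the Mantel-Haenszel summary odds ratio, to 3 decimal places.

OR_MH = Σ(aᵢdᵢ/nᵢ) / Σ(bᵢcᵢ/nᵢ), where nᵢ is the stratum total.
Stratum 1 (< 50 years): n = 653; a·d/n = 271·154/653 = 63.9112; b·c/n = 57·171/653 = 14.9265
Stratum 2 (≥ 50 years): n = 550; a·d/n = 75·224/550 = 30.5455; b·c/n = 63·188/550 = 21.5345
OR_MH = (63.9112 + 30.5455) / (14.9265 + 21.5345) = 94.4566 / 36.4610 = 2.59062

2.591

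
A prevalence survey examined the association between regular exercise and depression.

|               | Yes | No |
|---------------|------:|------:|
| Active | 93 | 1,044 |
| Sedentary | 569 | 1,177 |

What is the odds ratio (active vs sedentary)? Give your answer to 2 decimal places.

0.18

Cells: a = 93, b = 1044, c = 569, d = 1177.
OR = (a·d)/(b·c) = (93 × 1177) / (1044 × 569) = 109461 / 594036 = 0.18427
Exposure is associated with lower odds of depression (OR = 0.18 < 1).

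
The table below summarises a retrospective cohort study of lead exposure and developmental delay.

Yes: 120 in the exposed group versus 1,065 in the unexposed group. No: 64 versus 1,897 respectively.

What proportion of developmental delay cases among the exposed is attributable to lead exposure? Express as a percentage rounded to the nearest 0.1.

44.9

From the description: a = 120, b = 64, c = 1065, d = 1897.
Risk in exposed = 120/184 = 0.65217; risk in unexposed = 1065/2962 = 0.35955.
RR = 0.65217/0.35955 = 1.81384
AR% = (RR − 1)/RR × 100 = (1.81384 − 1)/1.81384 × 100 = 44.8683%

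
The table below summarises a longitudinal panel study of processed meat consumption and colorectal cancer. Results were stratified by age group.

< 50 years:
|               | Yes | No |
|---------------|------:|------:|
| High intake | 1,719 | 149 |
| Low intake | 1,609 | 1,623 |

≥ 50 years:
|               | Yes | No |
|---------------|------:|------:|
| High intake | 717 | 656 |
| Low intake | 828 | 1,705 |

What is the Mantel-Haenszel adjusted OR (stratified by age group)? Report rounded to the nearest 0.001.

OR_MH = Σ(aᵢdᵢ/nᵢ) / Σ(bᵢcᵢ/nᵢ), where nᵢ is the stratum total.
Stratum 1 (< 50 years): n = 5100; a·d/n = 1719·1623/5100 = 547.0465; b·c/n = 149·1609/5100 = 47.0080
Stratum 2 (≥ 50 years): n = 3906; a·d/n = 717·1705/3906 = 312.9762; b·c/n = 656·828/3906 = 139.0599
OR_MH = (547.0465 + 312.9762) / (47.0080 + 139.0599) = 860.0227 / 186.0679 = 4.62209

4.622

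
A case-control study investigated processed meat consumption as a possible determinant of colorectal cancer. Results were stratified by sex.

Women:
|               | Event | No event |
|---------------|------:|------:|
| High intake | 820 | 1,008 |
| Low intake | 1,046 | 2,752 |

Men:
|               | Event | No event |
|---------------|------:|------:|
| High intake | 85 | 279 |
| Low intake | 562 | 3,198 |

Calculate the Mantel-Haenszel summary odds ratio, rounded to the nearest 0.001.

OR_MH = Σ(aᵢdᵢ/nᵢ) / Σ(bᵢcᵢ/nᵢ), where nᵢ is the stratum total.
Stratum 1 (Women): n = 5626; a·d/n = 820·2752/5626 = 401.1091; b·c/n = 1008·1046/5626 = 187.4099
Stratum 2 (Men): n = 4124; a·d/n = 85·3198/4124 = 65.9142; b·c/n = 279·562/4124 = 38.0209
OR_MH = (401.1091 + 65.9142) / (187.4099 + 38.0209) = 467.0233 / 225.4307 = 2.07169

2.072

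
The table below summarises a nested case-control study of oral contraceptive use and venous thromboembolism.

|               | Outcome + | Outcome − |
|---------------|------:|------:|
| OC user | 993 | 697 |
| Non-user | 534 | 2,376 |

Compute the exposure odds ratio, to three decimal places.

6.339

Cells: a = 993, b = 697, c = 534, d = 2376.
OR = (a·d)/(b·c) = (993 × 2376) / (697 × 534) = 2359368 / 372198 = 6.33901
The odds of venous thromboembolism are about 6.34 times as high in the oc user group.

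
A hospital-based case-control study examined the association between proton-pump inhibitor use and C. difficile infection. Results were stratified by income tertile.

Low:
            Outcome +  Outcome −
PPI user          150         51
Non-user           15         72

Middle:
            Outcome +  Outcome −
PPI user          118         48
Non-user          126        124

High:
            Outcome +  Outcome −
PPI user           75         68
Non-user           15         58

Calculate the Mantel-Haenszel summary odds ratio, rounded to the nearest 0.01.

OR_MH = Σ(aᵢdᵢ/nᵢ) / Σ(bᵢcᵢ/nᵢ), where nᵢ is the stratum total.
Stratum 1 (Low): n = 288; a·d/n = 150·72/288 = 37.5000; b·c/n = 51·15/288 = 2.6562
Stratum 2 (Middle): n = 416; a·d/n = 118·124/416 = 35.1731; b·c/n = 48·126/416 = 14.5385
Stratum 3 (High): n = 216; a·d/n = 75·58/216 = 20.1389; b·c/n = 68·15/216 = 4.7222
OR_MH = (37.5000 + 35.1731 + 20.1389) / (2.6562 + 14.5385 + 4.7222) = 92.8120 / 21.9169 = 4.23471

4.23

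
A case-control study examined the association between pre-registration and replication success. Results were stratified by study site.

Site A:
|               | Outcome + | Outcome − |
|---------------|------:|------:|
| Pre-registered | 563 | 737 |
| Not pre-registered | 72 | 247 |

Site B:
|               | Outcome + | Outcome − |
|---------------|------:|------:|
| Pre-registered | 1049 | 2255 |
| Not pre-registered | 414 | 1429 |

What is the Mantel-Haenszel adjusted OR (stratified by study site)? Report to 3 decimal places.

1.761

OR_MH = Σ(aᵢdᵢ/nᵢ) / Σ(bᵢcᵢ/nᵢ), where nᵢ is the stratum total.
Stratum 1 (Site A): n = 1619; a·d/n = 563·247/1619 = 85.8931; b·c/n = 737·72/1619 = 32.7758
Stratum 2 (Site B): n = 5147; a·d/n = 1049·1429/5147 = 291.2417; b·c/n = 2255·414/5147 = 181.3814
OR_MH = (85.8931 + 291.2417) / (32.7758 + 181.3814) = 377.1348 / 214.1572 = 1.76102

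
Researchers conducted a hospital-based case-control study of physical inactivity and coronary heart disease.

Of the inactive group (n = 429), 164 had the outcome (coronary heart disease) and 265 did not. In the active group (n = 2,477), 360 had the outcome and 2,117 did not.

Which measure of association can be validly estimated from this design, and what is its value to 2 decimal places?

From the description: a = 164, b = 265, c = 360, d = 2117.
This is a hospital-based case-control study: participants were sampled on outcome status, so risks in the source population cannot be estimated directly — relative risk is not valid here. The odds ratio is the appropriate measure.
OR = (a·d)/(b·c) = (164 × 2117) / (265 × 360) = 347188 / 95400 = 3.63929

3.64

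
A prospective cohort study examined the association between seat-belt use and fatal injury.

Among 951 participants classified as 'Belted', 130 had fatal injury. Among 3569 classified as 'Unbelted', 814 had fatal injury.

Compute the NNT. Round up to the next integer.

11

Risk in treated group = 130/951 = 0.13670; risk in control = 814/3569 = 0.22808.
Absolute risk reduction = 0.22808 − 0.13670 = 0.09138
NNT = 1 / ARR = 1 / 0.09138 = 10.944 → round up → 11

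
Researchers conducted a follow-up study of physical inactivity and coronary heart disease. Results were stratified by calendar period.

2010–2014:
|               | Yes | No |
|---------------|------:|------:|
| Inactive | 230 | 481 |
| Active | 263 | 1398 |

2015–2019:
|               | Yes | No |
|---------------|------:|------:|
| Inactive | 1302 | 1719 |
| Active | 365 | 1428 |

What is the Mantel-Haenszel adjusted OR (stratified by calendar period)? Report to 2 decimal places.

2.84

OR_MH = Σ(aᵢdᵢ/nᵢ) / Σ(bᵢcᵢ/nᵢ), where nᵢ is the stratum total.
Stratum 1 (2010–2014): n = 2372; a·d/n = 230·1398/2372 = 135.5565; b·c/n = 481·263/2372 = 53.3318
Stratum 2 (2015–2019): n = 4814; a·d/n = 1302·1428/4814 = 386.2185; b·c/n = 1719·365/4814 = 130.3355
OR_MH = (135.5565 + 386.2185) / (53.3318 + 130.3355) = 521.7750 / 183.6673 = 2.84087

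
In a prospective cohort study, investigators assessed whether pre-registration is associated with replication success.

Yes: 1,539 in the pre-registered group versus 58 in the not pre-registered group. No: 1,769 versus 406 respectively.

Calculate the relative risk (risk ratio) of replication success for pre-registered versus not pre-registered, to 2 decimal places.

From the description: a = 1539, b = 1769, c = 58, d = 406.
Risk in exposed = 1539/3308 = 0.46524; risk in unexposed = 58/464 = 0.12500.
RR = 0.46524 / 0.12500 = 3.72189
The risk among the exposed is 3.72 times that among the unexposed.

3.72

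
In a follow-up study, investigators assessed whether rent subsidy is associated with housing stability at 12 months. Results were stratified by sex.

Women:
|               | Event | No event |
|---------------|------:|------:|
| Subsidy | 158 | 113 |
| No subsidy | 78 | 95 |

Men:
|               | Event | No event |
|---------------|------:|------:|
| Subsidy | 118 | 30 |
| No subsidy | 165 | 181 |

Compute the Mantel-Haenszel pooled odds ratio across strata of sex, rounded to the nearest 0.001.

2.579

OR_MH = Σ(aᵢdᵢ/nᵢ) / Σ(bᵢcᵢ/nᵢ), where nᵢ is the stratum total.
Stratum 1 (Women): n = 444; a·d/n = 158·95/444 = 33.8063; b·c/n = 113·78/444 = 19.8514
Stratum 2 (Men): n = 494; a·d/n = 118·181/494 = 43.2348; b·c/n = 30·165/494 = 10.0202
OR_MH = (33.8063 + 43.2348) / (19.8514 + 10.0202) = 77.0411 / 29.8716 = 2.57908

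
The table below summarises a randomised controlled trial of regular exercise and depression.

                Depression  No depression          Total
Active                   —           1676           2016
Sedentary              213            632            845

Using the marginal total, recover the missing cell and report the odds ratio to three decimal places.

The missing cell is in the exposed row: 2016 − 1676 = 340.
So a = 340, b = 1676, c = 213, d = 632.
OR = (a·d)/(b·c) = (340 × 632) / (1676 × 213) = 214880 / 356988 = 0.60192

0.602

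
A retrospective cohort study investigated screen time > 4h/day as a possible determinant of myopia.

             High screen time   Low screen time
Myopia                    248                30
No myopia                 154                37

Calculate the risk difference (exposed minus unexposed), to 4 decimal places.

0.1692

Reading the table with exposure as columns: a = 248 (High screen time, case), b = 154 (High screen time, non-case), c = 30 (Low screen time, case), d = 37.
Risk in exposed = 248/402 = 0.616915; risk in unexposed = 30/67 = 0.447761.
Risk difference = 0.616915 − 0.447761 = 0.169154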